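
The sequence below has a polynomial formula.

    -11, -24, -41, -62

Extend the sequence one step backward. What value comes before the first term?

D1: -13, -17, -21
D2: -4, -4
The second differences are constant at -4.
Work back: -13 + 4 = -9;  -11 + 9 = -2

-2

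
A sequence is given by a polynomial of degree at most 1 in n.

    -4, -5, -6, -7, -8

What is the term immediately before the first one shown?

-1  -1  -1  -1
The first differences are constant at -1.
Work back: -4 + 1 = -3

-3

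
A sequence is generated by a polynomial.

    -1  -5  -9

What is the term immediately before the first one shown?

3

Δ: -4, -4
The first differences are constant at -4.
Work back: -1 + 4 = 3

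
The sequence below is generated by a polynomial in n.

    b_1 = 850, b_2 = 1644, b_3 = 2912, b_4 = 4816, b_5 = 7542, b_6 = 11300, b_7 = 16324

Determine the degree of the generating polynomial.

Δ: 794, 1268, 1904, 2726, 3758, 5024
Δ²: 474, 636, 822, 1032, 1266
Δ³: 162, 186, 210, 234
Δ⁴: 24, 24, 24
The fourth differences are constant, so the polynomial has degree 4.

4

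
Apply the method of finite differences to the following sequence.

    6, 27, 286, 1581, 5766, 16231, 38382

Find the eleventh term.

449406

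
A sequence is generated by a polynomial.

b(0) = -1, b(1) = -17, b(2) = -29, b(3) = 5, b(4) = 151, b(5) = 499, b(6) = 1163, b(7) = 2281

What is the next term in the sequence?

4015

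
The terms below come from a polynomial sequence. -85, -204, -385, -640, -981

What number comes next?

-1420

-119 , -181 , -255 , -341
-62 , -74 , -86
-12 , -12
Constant third difference = -12, so extend:
-86 − 12 = -98;  -341 − 98 = -439;  -981 − 439 = -1420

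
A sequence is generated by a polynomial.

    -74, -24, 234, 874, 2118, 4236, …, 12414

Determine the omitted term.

7546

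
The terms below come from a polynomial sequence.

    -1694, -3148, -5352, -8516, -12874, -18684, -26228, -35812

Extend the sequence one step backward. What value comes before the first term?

-804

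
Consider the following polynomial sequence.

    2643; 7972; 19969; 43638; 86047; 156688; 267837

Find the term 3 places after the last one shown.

Δ: 5329, 11997, 23669, 42409, 70641, 111149
Δ²: 6668, 11672, 18740, 28232, 40508
Δ³: 5004, 7068, 9492, 12276
Δ⁴: 2064, 2424, 2784
Δ⁵: 360, 360
Constant fifth difference = 360, so extend:
2784 + 360 = 3144;  12276 + 3144 = 15420;  40508 + 15420 = 55928;  111149 + 55928 = 167077;  267837 + 167077 = 434914
3144 + 360 = 3504;  15420 + 3504 = 18924;  55928 + 18924 = 74852;  167077 + 74852 = 241929;  434914 + 241929 = 676843
3504 + 360 = 3864;  18924 + 3864 = 22788;  74852 + 22788 = 97640;  241929 + 97640 = 339569;  676843 + 339569 = 1016412

1016412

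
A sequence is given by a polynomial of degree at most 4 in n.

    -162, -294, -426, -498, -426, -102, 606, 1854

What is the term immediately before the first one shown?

-66

D1: -132  -132  -72  72  324  708  1248
D2: 0  60  144  252  384  540
D3: 60  84  108  132  156
D4: 24  24  24  24
The fourth differences are constant at 24.
Work back: 60 − 24 = 36;  0 − 36 = -36;  -132 + 36 = -96;  -162 + 96 = -66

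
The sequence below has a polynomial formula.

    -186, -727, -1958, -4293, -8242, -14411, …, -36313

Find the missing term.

Using the first 6 terms:
D1: -541  -1231  -2335  -3949  -6169
D2: -690  -1104  -1614  -2220
D3: -414  -510  -606
D4: -96  -96
Constant fourth difference = -96.
Extend forward: -606 − 96 = -702;  -2220 − 702 = -2922;  -6169 − 2922 = -9091;  -14411 − 9091 = -23502

-23502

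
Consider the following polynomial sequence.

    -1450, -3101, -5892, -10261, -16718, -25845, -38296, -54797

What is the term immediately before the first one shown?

-573

Δ: -1651  -2791  -4369  -6457  -9127  -12451  -16501
Δ²: -1140  -1578  -2088  -2670  -3324  -4050
Δ³: -438  -510  -582  -654  -726
Δ⁴: -72  -72  -72  -72
The fourth differences are constant at -72.
Work back: -438 + 72 = -366;  -1140 + 366 = -774;  -1651 + 774 = -877;  -1450 + 877 = -573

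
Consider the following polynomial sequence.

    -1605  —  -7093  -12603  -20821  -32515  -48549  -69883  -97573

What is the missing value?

Using the last 7 terms:
-5510  -8218  -11694  -16034  -21334  -27690
-2708  -3476  -4340  -5300  -6356
-768  -864  -960  -1056
-96  -96  -96
Constant fourth difference = -96.
Extend backward: -768 + 96 = -672;  -2708 + 672 = -2036;  -5510 + 2036 = -3474;  -7093 + 3474 = -3619

-3619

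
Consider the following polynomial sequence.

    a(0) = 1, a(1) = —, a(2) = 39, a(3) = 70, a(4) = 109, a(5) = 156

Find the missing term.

16

Using the last 4 terms:
First differences: 31, 39, 47
Second differences: 8, 8
Constant second difference = 8.
Extend backward: 31 − 8 = 23;  39 − 23 = 16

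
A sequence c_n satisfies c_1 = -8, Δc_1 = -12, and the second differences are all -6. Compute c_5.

Build the table forward from the leading diagonal:
Second differences: -6, -6, -6, -6, -6
First differences: -12, -18, -24, -30, -36
c: -8, -20, -38, -62, -92

-92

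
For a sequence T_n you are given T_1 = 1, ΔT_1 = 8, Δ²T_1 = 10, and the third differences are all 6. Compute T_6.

Build the table forward from the leading diagonal:
Third differences: 6, 6, 6, 6, 6, 6
Second differences: 10, 16, 22, 28, 34, 40
First differences: 8, 18, 34, 56, 84, 118
T: 1, 9, 27, 61, 117, 201

201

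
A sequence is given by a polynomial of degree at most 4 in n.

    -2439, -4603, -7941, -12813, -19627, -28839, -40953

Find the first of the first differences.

-2164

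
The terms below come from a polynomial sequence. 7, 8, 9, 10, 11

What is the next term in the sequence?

D1: 1, 1, 1, 1
The first differences are constant (1).
11 + 1 = 12

12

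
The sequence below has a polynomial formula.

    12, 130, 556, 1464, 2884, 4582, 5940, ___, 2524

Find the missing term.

5836

Using the first 7 terms:
Δ: 118  426  908  1420  1698  1358
Δ²: 308  482  512  278  -340
Δ³: 174  30  -234  -618
Δ⁴: -144  -264  -384
Δ⁵: -120  -120
Constant fifth difference = -120.
Extend forward: -384 − 120 = -504;  -618 − 504 = -1122;  -340 − 1122 = -1462;  1358 − 1462 = -104;  5940 − 104 = 5836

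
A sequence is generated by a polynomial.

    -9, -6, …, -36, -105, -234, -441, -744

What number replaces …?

Using the last 5 terms:
First differences: -69, -129, -207, -303
Second differences: -60, -78, -96
Third differences: -18, -18
Constant third difference = -18.
Extend backward: -60 + 18 = -42;  -69 + 42 = -27;  -36 + 27 = -9

-9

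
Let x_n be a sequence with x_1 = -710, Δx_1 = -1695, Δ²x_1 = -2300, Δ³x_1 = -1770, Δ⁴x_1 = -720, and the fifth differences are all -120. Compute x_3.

-6400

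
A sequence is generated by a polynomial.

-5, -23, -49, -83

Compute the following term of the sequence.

-125

-18 , -26 , -34
-8 , -8
Second differences constant at -8.
-34 − 8 = -42;  -83 − 42 = -125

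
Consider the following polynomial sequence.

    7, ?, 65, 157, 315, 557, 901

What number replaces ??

Using the last 5 terms:
92  158  242  344
66  84  102
18  18
Constant third difference = 18.
Extend backward: 66 − 18 = 48;  92 − 48 = 44;  65 − 44 = 21

21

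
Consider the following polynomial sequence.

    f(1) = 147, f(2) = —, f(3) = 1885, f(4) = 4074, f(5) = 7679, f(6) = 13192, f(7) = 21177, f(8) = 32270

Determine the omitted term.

Using the last 6 terms:
First differences: 2189  3605  5513  7985  11093
Second differences: 1416  1908  2472  3108
Third differences: 492  564  636
Fourth differences: 72  72
Constant fourth difference = 72.
Extend backward: 492 − 72 = 420;  1416 − 420 = 996;  2189 − 996 = 1193;  1885 − 1193 = 692

692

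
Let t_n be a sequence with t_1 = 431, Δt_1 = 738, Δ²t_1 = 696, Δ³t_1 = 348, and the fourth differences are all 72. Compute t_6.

Build the table forward from the leading diagonal:
D4: 72, 72, 72, 72, 72, 72
D3: 348, 420, 492, 564, 636, 708
D2: 696, 1044, 1464, 1956, 2520, 3156
D1: 738, 1434, 2478, 3942, 5898, 8418
t: 431, 1169, 2603, 5081, 9023, 14921

14921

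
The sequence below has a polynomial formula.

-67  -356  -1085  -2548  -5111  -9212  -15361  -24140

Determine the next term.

D1: -289, -729, -1463, -2563, -4101, -6149, -8779
D2: -440, -734, -1100, -1538, -2048, -2630
D3: -294, -366, -438, -510, -582
D4: -72, -72, -72, -72
Constant fourth difference = -72, so extend:
-582 − 72 = -654;  -2630 − 654 = -3284;  -8779 − 3284 = -12063;  -24140 − 12063 = -36203

-36203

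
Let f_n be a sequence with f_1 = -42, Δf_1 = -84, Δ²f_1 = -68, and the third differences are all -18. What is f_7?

Build the table forward from the leading diagonal:
D3: -18  -18  -18  -18  -18  -18  -18
D2: -68  -86  -104  -122  -140  -158  -176
D1: -84  -152  -238  -342  -464  -604  -762
f: -42  -126  -278  -516  -858  -1322  -1926

-1926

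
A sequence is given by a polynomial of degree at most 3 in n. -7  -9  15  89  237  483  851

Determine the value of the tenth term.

First differences: -2 , 24 , 74 , 148 , 246 , 368
Second differences: 26 , 50 , 74 , 98 , 122
Third differences: 24 , 24 , 24 , 24
The third differences are constant (24).
122 + 24 = 146;  368 + 146 = 514;  851 + 514 = 1365
146 + 24 = 170;  514 + 170 = 684;  1365 + 684 = 2049
170 + 24 = 194;  684 + 194 = 878;  2049 + 878 = 2927

2927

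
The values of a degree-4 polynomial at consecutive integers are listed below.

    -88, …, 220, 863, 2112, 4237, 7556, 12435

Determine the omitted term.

Using the last 6 terms:
643, 1249, 2125, 3319, 4879
606, 876, 1194, 1560
270, 318, 366
48, 48
Constant fourth difference = 48.
Extend backward: 270 − 48 = 222;  606 − 222 = 384;  643 − 384 = 259;  220 − 259 = -39

-39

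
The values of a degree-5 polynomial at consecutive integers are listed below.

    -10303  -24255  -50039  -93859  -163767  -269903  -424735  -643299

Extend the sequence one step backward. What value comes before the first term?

D1: -13952  -25784  -43820  -69908  -106136  -154832  -218564
D2: -11832  -18036  -26088  -36228  -48696  -63732
D3: -6204  -8052  -10140  -12468  -15036
D4: -1848  -2088  -2328  -2568
D5: -240  -240  -240
The fifth differences are constant at -240.
Work back: -1848 + 240 = -1608;  -6204 + 1608 = -4596;  -11832 + 4596 = -7236;  -13952 + 7236 = -6716;  -10303 + 6716 = -3587

-3587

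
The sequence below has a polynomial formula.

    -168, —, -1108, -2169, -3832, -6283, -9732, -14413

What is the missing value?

Using the last 6 terms:
First differences: -1061, -1663, -2451, -3449, -4681
Second differences: -602, -788, -998, -1232
Third differences: -186, -210, -234
Fourth differences: -24, -24
Constant fourth difference = -24.
Extend backward: -186 + 24 = -162;  -602 + 162 = -440;  -1061 + 440 = -621;  -1108 + 621 = -487

-487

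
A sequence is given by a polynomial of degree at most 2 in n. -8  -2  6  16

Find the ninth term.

96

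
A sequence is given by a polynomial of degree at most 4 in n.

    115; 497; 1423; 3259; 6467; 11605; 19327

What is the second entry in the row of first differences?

926

D1: 382, 926, 1836, 3208, 5138, 7722
D2: 544, 910, 1372, 1930, 2584
D3: 366, 462, 558, 654
D4: 96, 96, 96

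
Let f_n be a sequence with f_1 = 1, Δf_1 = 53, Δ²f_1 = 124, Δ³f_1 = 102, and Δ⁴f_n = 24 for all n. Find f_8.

7386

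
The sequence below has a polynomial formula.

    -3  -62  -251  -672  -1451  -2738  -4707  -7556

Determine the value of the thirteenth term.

Δ: -59, -189, -421, -779, -1287, -1969, -2849
Δ²: -130, -232, -358, -508, -682, -880
Δ³: -102, -126, -150, -174, -198
Δ⁴: -24, -24, -24, -24
Constant fourth difference = -24, so extend:
-198 − 24 = -222;  -880 − 222 = -1102;  -2849 − 1102 = -3951;  -7556 − 3951 = -11507
-222 − 24 = -246;  -1102 − 246 = -1348;  -3951 − 1348 = -5299;  -11507 − 5299 = -16806
-246 − 24 = -270;  -1348 − 270 = -1618;  -5299 − 1618 = -6917;  -16806 − 6917 = -23723
-270 − 24 = -294;  -1618 − 294 = -1912;  -6917 − 1912 = -8829;  -23723 − 8829 = -32552
-294 − 24 = -318;  -1912 − 318 = -2230;  -8829 − 2230 = -11059;  -32552 − 11059 = -43611

-43611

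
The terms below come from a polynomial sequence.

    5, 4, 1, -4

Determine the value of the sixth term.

-20

-1, -3, -5
-2, -2
Second differences constant at -2.
-5 − 2 = -7;  -4 − 7 = -11
-7 − 2 = -9;  -11 − 9 = -20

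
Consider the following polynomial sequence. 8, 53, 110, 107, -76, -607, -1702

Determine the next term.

-3625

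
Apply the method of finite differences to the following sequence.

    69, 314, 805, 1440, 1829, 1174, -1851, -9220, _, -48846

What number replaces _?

-23675

Using the first 8 terms:
First differences: 245  491  635  389  -655  -3025  -7369
Second differences: 246  144  -246  -1044  -2370  -4344
Third differences: -102  -390  -798  -1326  -1974
Fourth differences: -288  -408  -528  -648
Fifth differences: -120  -120  -120
Constant fifth difference = -120.
Extend forward: -648 − 120 = -768;  -1974 − 768 = -2742;  -4344 − 2742 = -7086;  -7369 − 7086 = -14455;  -9220 − 14455 = -23675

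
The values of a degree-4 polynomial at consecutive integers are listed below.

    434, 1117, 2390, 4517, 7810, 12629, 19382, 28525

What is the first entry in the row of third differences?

D1: 683, 1273, 2127, 3293, 4819, 6753, 9143
D2: 590, 854, 1166, 1526, 1934, 2390
D3: 264, 312, 360, 408, 456
D4: 48, 48, 48, 48

264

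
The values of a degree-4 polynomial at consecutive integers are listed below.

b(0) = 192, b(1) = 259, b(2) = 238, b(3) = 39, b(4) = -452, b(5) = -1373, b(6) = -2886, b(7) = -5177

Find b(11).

-26681

67  -21  -199  -491  -921  -1513  -2291
-88  -178  -292  -430  -592  -778
-90  -114  -138  -162  -186
-24  -24  -24  -24
Constant fourth difference = -24, so extend:
-186 − 24 = -210;  -778 − 210 = -988;  -2291 − 988 = -3279;  -5177 − 3279 = -8456
-210 − 24 = -234;  -988 − 234 = -1222;  -3279 − 1222 = -4501;  -8456 − 4501 = -12957
-234 − 24 = -258;  -1222 − 258 = -1480;  -4501 − 1480 = -5981;  -12957 − 5981 = -18938
-258 − 24 = -282;  -1480 − 282 = -1762;  -5981 − 1762 = -7743;  -18938 − 7743 = -26681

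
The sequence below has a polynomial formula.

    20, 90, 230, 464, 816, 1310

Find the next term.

First differences: 70  140  234  352  494
Second differences: 70  94  118  142
Third differences: 24  24  24
The third differences are constant (24).
142 + 24 = 166;  494 + 166 = 660;  1310 + 660 = 1970

1970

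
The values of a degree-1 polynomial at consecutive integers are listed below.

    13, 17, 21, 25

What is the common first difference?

First differences: 4, 4, 4

4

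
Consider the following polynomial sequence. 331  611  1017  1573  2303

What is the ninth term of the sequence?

Δ: 280 , 406 , 556 , 730
Δ²: 126 , 150 , 174
Δ³: 24 , 24
Third differences constant at 24.
174 + 24 = 198;  730 + 198 = 928;  2303 + 928 = 3231
198 + 24 = 222;  928 + 222 = 1150;  3231 + 1150 = 4381
222 + 24 = 246;  1150 + 246 = 1396;  4381 + 1396 = 5777
246 + 24 = 270;  1396 + 270 = 1666;  5777 + 1666 = 7443

7443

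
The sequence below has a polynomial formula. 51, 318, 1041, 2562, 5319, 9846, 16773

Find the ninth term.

40827

Δ: 267, 723, 1521, 2757, 4527, 6927
Δ²: 456, 798, 1236, 1770, 2400
Δ³: 342, 438, 534, 630
Δ⁴: 96, 96, 96
Constant fourth difference = 96, so extend:
630 + 96 = 726;  2400 + 726 = 3126;  6927 + 3126 = 10053;  16773 + 10053 = 26826
726 + 96 = 822;  3126 + 822 = 3948;  10053 + 3948 = 14001;  26826 + 14001 = 40827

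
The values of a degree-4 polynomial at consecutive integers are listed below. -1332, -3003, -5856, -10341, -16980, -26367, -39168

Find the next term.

-1671  -2853  -4485  -6639  -9387  -12801
-1182  -1632  -2154  -2748  -3414
-450  -522  -594  -666
-72  -72  -72
Constant fourth difference = -72, so extend:
-666 − 72 = -738;  -3414 − 738 = -4152;  -12801 − 4152 = -16953;  -39168 − 16953 = -56121

-56121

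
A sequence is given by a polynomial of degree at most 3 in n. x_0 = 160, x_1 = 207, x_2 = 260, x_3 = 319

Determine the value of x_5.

Δ: 47, 53, 59
Δ²: 6, 6
Second differences constant at 6.
59 + 6 = 65;  319 + 65 = 384
65 + 6 = 71;  384 + 71 = 455

455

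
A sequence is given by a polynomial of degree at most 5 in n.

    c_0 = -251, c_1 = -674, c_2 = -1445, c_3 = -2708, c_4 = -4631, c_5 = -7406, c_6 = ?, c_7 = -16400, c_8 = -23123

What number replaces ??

Using the first 6 terms:
-423, -771, -1263, -1923, -2775
-348, -492, -660, -852
-144, -168, -192
-24, -24
Constant fourth difference = -24.
Extend forward: -192 − 24 = -216;  -852 − 216 = -1068;  -2775 − 1068 = -3843;  -7406 − 3843 = -11249

-11249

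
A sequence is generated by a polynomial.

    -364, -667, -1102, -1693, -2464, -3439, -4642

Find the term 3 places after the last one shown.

-9859

-303  -435  -591  -771  -975  -1203
-132  -156  -180  -204  -228
-24  -24  -24  -24
Third differences constant at -24.
-228 − 24 = -252;  -1203 − 252 = -1455;  -4642 − 1455 = -6097
-252 − 24 = -276;  -1455 − 276 = -1731;  -6097 − 1731 = -7828
-276 − 24 = -300;  -1731 − 300 = -2031;  -7828 − 2031 = -9859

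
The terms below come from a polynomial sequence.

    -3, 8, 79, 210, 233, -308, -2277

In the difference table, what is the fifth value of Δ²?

D1: 11, 71, 131, 23, -541, -1969
D2: 60, 60, -108, -564, -1428
D3: 0, -168, -456, -864
D4: -168, -288, -408
D5: -120, -120

-1428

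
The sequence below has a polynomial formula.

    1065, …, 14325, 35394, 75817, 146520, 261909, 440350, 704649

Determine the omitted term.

4684

Using the last 7 terms:
D1: 21069  40423  70703  115389  178441  264299
D2: 19354  30280  44686  63052  85858
D3: 10926  14406  18366  22806
D4: 3480  3960  4440
D5: 480  480
Constant fifth difference = 480.
Extend backward: 3480 − 480 = 3000;  10926 − 3000 = 7926;  19354 − 7926 = 11428;  21069 − 11428 = 9641;  14325 − 9641 = 4684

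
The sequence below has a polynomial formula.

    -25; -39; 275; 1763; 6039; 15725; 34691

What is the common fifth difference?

First differences: -14, 314, 1488, 4276, 9686, 18966
Second differences: 328, 1174, 2788, 5410, 9280
Third differences: 846, 1614, 2622, 3870
Fourth differences: 768, 1008, 1248
Fifth differences: 240, 240

240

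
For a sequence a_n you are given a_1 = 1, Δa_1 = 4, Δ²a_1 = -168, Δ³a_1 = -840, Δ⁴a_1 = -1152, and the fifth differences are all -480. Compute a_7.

-39455

Build the table forward from the leading diagonal:
Fifth differences: -480, -480, -480, -480, -480, -480, -480
Fourth differences: -1152, -1632, -2112, -2592, -3072, -3552, -4032
Third differences: -840, -1992, -3624, -5736, -8328, -11400, -14952
Second differences: -168, -1008, -3000, -6624, -12360, -20688, -32088
First differences: 4, -164, -1172, -4172, -10796, -23156, -43844
a: 1, 5, -159, -1331, -5503, -16299, -39455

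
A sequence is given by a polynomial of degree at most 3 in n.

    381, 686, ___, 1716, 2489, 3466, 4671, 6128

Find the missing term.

Using the last 5 terms:
D1: 773, 977, 1205, 1457
D2: 204, 228, 252
D3: 24, 24
Constant third difference = 24.
Extend backward: 204 − 24 = 180;  773 − 180 = 593;  1716 − 593 = 1123

1123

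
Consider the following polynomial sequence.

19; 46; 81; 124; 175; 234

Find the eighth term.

D1: 27  35  43  51  59
D2: 8  8  8  8
The second differences are constant (8).
59 + 8 = 67;  234 + 67 = 301
67 + 8 = 75;  301 + 75 = 376

376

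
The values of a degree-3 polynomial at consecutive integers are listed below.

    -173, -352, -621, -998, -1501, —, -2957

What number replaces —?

Using the first 5 terms:
D1: -179, -269, -377, -503
D2: -90, -108, -126
D3: -18, -18
Constant third difference = -18.
Extend forward: -126 − 18 = -144;  -503 − 144 = -647;  -1501 − 647 = -2148

-2148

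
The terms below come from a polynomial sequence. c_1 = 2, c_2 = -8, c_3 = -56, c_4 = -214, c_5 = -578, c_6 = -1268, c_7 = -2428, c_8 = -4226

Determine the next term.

-6854

Δ: -10  -48  -158  -364  -690  -1160  -1798
Δ²: -38  -110  -206  -326  -470  -638
Δ³: -72  -96  -120  -144  -168
Δ⁴: -24  -24  -24  -24
Fourth differences constant at -24.
-168 − 24 = -192;  -638 − 192 = -830;  -1798 − 830 = -2628;  -4226 − 2628 = -6854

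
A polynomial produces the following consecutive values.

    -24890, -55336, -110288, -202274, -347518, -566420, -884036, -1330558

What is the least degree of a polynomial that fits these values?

D1: -30446, -54952, -91986, -145244, -218902, -317616, -446522
D2: -24506, -37034, -53258, -73658, -98714, -128906
D3: -12528, -16224, -20400, -25056, -30192
D4: -3696, -4176, -4656, -5136
D5: -480, -480, -480
The fifth differences are constant, so the polynomial has degree 5.

5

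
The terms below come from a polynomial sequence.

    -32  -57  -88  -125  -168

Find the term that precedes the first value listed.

First differences: -25, -31, -37, -43
Second differences: -6, -6, -6
The second differences are constant at -6.
Work back: -25 + 6 = -19;  -32 + 19 = -13

-13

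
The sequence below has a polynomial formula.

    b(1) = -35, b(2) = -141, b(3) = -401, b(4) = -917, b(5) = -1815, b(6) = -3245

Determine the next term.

-5381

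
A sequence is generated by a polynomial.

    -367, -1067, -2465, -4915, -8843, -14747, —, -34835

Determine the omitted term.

-23197

Using the first 6 terms:
-700  -1398  -2450  -3928  -5904
-698  -1052  -1478  -1976
-354  -426  -498
-72  -72
Constant fourth difference = -72.
Extend forward: -498 − 72 = -570;  -1976 − 570 = -2546;  -5904 − 2546 = -8450;  -14747 − 8450 = -23197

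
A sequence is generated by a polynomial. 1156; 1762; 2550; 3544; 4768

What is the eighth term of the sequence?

Δ: 606  788  994  1224
Δ²: 182  206  230
Δ³: 24  24
The third differences are constant (24).
230 + 24 = 254;  1224 + 254 = 1478;  4768 + 1478 = 6246
254 + 24 = 278;  1478 + 278 = 1756;  6246 + 1756 = 8002
278 + 24 = 302;  1756 + 302 = 2058;  8002 + 2058 = 10060

10060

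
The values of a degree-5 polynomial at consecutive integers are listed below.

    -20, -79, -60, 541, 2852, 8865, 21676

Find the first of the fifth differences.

Δ: -59, 19, 601, 2311, 6013, 12811
Δ²: 78, 582, 1710, 3702, 6798
Δ³: 504, 1128, 1992, 3096
Δ⁴: 624, 864, 1104
Δ⁵: 240, 240

240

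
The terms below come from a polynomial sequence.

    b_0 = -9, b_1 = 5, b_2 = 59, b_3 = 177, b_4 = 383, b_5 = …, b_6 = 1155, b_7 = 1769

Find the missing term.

701

Using the first 5 terms:
14, 54, 118, 206
40, 64, 88
24, 24
Constant third difference = 24.
Extend forward: 88 + 24 = 112;  206 + 112 = 318;  383 + 318 = 701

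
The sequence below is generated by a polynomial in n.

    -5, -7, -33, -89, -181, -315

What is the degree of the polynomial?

3

Δ: -2, -26, -56, -92, -134
Δ²: -24, -30, -36, -42
Δ³: -6, -6, -6
The third differences are constant, so the polynomial has degree 3.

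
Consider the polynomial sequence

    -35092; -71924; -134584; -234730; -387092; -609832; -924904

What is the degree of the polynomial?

First differences: -36832, -62660, -100146, -152362, -222740, -315072
Second differences: -25828, -37486, -52216, -70378, -92332
Third differences: -11658, -14730, -18162, -21954
Fourth differences: -3072, -3432, -3792
Fifth differences: -360, -360
The fifth differences are constant, so the polynomial has degree 5.

5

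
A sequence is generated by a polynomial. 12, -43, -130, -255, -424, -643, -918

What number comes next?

-1255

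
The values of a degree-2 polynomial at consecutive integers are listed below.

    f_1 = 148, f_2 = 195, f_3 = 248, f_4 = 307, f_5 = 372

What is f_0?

107

47  53  59  65
6  6  6
The second differences are constant at 6.
Work back: 47 − 6 = 41;  148 − 41 = 107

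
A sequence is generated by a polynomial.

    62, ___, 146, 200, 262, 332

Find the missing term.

100

Using the last 4 terms:
Δ: 54  62  70
Δ²: 8  8
Constant second difference = 8.
Extend backward: 54 − 8 = 46;  146 − 46 = 100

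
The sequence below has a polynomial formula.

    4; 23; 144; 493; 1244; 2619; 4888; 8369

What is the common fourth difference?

D1: 19, 121, 349, 751, 1375, 2269, 3481
D2: 102, 228, 402, 624, 894, 1212
D3: 126, 174, 222, 270, 318
D4: 48, 48, 48, 48

48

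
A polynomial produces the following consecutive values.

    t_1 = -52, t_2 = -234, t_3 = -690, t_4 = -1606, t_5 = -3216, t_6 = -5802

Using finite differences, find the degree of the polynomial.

4

-182, -456, -916, -1610, -2586
-274, -460, -694, -976
-186, -234, -282
-48, -48
The fourth differences are constant, so the polynomial has degree 4.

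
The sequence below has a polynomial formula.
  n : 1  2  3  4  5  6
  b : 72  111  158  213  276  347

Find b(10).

711

D1: 39, 47, 55, 63, 71
D2: 8, 8, 8, 8
The second differences are constant (8).
71 + 8 = 79;  347 + 79 = 426
79 + 8 = 87;  426 + 87 = 513
87 + 8 = 95;  513 + 95 = 608
95 + 8 = 103;  608 + 103 = 711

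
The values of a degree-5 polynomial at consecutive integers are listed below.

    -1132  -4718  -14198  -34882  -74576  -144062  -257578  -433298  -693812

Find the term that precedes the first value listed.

-146

-3586, -9480, -20684, -39694, -69486, -113516, -175720, -260514
-5894, -11204, -19010, -29792, -44030, -62204, -84794
-5310, -7806, -10782, -14238, -18174, -22590
-2496, -2976, -3456, -3936, -4416
-480, -480, -480, -480
The fifth differences are constant at -480.
Work back: -2496 + 480 = -2016;  -5310 + 2016 = -3294;  -5894 + 3294 = -2600;  -3586 + 2600 = -986;  -1132 + 986 = -146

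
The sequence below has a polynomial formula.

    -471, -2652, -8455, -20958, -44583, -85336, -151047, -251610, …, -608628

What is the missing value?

-399223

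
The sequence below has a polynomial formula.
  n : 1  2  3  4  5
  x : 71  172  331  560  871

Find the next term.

1276

First differences: 101  159  229  311
Second differences: 58  70  82
Third differences: 12  12
Third differences constant at 12.
82 + 12 = 94;  311 + 94 = 405;  871 + 405 = 1276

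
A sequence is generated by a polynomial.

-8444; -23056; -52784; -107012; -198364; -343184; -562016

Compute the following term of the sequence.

-14612 , -29728 , -54228 , -91352 , -144820 , -218832
-15116 , -24500 , -37124 , -53468 , -74012
-9384 , -12624 , -16344 , -20544
-3240 , -3720 , -4200
-480 , -480
The fifth differences are constant (-480).
-4200 − 480 = -4680;  -20544 − 4680 = -25224;  -74012 − 25224 = -99236;  -218832 − 99236 = -318068;  -562016 − 318068 = -880084

-880084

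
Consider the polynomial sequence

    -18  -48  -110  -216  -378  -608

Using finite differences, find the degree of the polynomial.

3

Δ: -30, -62, -106, -162, -230
Δ²: -32, -44, -56, -68
Δ³: -12, -12, -12
The third differences are constant, so the polynomial has degree 3.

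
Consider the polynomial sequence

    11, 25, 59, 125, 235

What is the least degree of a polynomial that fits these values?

14, 34, 66, 110
20, 32, 44
12, 12
The third differences are constant, so the polynomial has degree 3.

3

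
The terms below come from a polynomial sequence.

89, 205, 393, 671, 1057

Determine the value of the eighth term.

First differences: 116, 188, 278, 386
Second differences: 72, 90, 108
Third differences: 18, 18
The third differences are constant (18).
108 + 18 = 126;  386 + 126 = 512;  1057 + 512 = 1569
126 + 18 = 144;  512 + 144 = 656;  1569 + 656 = 2225
144 + 18 = 162;  656 + 162 = 818;  2225 + 818 = 3043

3043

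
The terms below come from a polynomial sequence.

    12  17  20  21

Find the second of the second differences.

-2

D1: 5, 3, 1
D2: -2, -2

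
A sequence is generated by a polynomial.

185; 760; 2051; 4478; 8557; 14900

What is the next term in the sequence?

First differences: 575, 1291, 2427, 4079, 6343
Second differences: 716, 1136, 1652, 2264
Third differences: 420, 516, 612
Fourth differences: 96, 96
Fourth differences constant at 96.
612 + 96 = 708;  2264 + 708 = 2972;  6343 + 2972 = 9315;  14900 + 9315 = 24215

24215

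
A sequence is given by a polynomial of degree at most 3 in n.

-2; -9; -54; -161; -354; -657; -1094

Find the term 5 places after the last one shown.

-7 , -45 , -107 , -193 , -303 , -437
-38 , -62 , -86 , -110 , -134
-24 , -24 , -24 , -24
Third differences constant at -24.
-134 − 24 = -158;  -437 − 158 = -595;  -1094 − 595 = -1689
-158 − 24 = -182;  -595 − 182 = -777;  -1689 − 777 = -2466
-182 − 24 = -206;  -777 − 206 = -983;  -2466 − 983 = -3449
-206 − 24 = -230;  -983 − 230 = -1213;  -3449 − 1213 = -4662
-230 − 24 = -254;  -1213 − 254 = -1467;  -4662 − 1467 = -6129

-6129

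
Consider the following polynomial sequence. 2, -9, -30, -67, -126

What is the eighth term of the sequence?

D1: -11, -21, -37, -59
D2: -10, -16, -22
D3: -6, -6
Third differences constant at -6.
-22 − 6 = -28;  -59 − 28 = -87;  -126 − 87 = -213
-28 − 6 = -34;  -87 − 34 = -121;  -213 − 121 = -334
-34 − 6 = -40;  -121 − 40 = -161;  -334 − 161 = -495

-495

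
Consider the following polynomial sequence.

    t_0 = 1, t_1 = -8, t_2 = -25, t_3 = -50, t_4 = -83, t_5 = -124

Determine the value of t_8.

-295

Δ: -9, -17, -25, -33, -41
Δ²: -8, -8, -8, -8
Second differences constant at -8.
-41 − 8 = -49;  -124 − 49 = -173
-49 − 8 = -57;  -173 − 57 = -230
-57 − 8 = -65;  -230 − 65 = -295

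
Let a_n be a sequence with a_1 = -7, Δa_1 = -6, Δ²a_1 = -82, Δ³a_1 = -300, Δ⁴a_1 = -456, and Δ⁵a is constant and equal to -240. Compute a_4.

Build the table forward from the leading diagonal:
Δ⁵: -240, -240, -240, -240
Δ⁴: -456, -696, -936, -1176
Δ³: -300, -756, -1452, -2388
Δ²: -82, -382, -1138, -2590
Δ: -6, -88, -470, -1608
a: -7, -13, -101, -571

-571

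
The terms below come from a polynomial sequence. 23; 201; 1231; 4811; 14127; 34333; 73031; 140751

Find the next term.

251431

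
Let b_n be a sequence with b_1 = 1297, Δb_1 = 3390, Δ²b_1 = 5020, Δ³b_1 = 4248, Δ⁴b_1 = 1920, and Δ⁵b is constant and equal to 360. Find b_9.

561425

Build the table forward from the leading diagonal:
Δ⁵: 360  360  360  360  360  360  360  360  360
Δ⁴: 1920  2280  2640  3000  3360  3720  4080  4440  4800
Δ³: 4248  6168  8448  11088  14088  17448  21168  25248  29688
Δ²: 5020  9268  15436  23884  34972  49060  66508  87676  112924
Δ: 3390  8410  17678  33114  56998  91970  141030  207538  295214
b: 1297  4687  13097  30775  63889  120887  212857  353887  561425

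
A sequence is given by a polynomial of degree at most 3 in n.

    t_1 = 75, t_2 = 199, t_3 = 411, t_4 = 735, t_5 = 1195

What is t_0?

Δ: 124  212  324  460
Δ²: 88  112  136
Δ³: 24  24
The third differences are constant at 24.
Work back: 88 − 24 = 64;  124 − 64 = 60;  75 − 60 = 15

15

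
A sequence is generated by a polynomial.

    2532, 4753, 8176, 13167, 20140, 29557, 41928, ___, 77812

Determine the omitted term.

57811

Using the first 7 terms:
2221  3423  4991  6973  9417  12371
1202  1568  1982  2444  2954
366  414  462  510
48  48  48
Constant fourth difference = 48.
Extend forward: 510 + 48 = 558;  2954 + 558 = 3512;  12371 + 3512 = 15883;  41928 + 15883 = 57811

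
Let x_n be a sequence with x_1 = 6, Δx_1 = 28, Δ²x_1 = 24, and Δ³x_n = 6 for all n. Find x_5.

Build the table forward from the leading diagonal:
Δ³: 6, 6, 6, 6, 6
Δ²: 24, 30, 36, 42, 48
Δ: 28, 52, 82, 118, 160
x: 6, 34, 86, 168, 286

286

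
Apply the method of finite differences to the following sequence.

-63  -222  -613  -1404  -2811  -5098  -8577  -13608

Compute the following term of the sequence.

-20599

D1: -159, -391, -791, -1407, -2287, -3479, -5031
D2: -232, -400, -616, -880, -1192, -1552
D3: -168, -216, -264, -312, -360
D4: -48, -48, -48, -48
Fourth differences constant at -48.
-360 − 48 = -408;  -1552 − 408 = -1960;  -5031 − 1960 = -6991;  -13608 − 6991 = -20599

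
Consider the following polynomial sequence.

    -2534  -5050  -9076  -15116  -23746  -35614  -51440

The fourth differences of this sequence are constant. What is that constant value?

-72

D1: -2516, -4026, -6040, -8630, -11868, -15826
D2: -1510, -2014, -2590, -3238, -3958
D3: -504, -576, -648, -720
D4: -72, -72, -72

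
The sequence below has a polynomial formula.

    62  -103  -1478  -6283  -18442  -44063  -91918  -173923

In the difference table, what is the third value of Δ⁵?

D1: -165, -1375, -4805, -12159, -25621, -47855, -82005
D2: -1210, -3430, -7354, -13462, -22234, -34150
D3: -2220, -3924, -6108, -8772, -11916
D4: -1704, -2184, -2664, -3144
D5: -480, -480, -480

-480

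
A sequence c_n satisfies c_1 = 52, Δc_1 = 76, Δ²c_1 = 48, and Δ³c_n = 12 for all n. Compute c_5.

692

Build the table forward from the leading diagonal:
D3: 12, 12, 12, 12, 12
D2: 48, 60, 72, 84, 96
D1: 76, 124, 184, 256, 340
c: 52, 128, 252, 436, 692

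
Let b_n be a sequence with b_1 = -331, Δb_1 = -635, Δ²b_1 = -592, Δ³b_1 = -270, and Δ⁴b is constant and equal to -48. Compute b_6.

-12366

Build the table forward from the leading diagonal:
Δ⁴: -48  -48  -48  -48  -48  -48
Δ³: -270  -318  -366  -414  -462  -510
Δ²: -592  -862  -1180  -1546  -1960  -2422
Δ: -635  -1227  -2089  -3269  -4815  -6775
b: -331  -966  -2193  -4282  -7551  -12366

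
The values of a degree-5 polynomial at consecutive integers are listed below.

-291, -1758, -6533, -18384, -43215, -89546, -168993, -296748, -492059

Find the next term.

-778710

First differences: -1467, -4775, -11851, -24831, -46331, -79447, -127755, -195311
Second differences: -3308, -7076, -12980, -21500, -33116, -48308, -67556
Third differences: -3768, -5904, -8520, -11616, -15192, -19248
Fourth differences: -2136, -2616, -3096, -3576, -4056
Fifth differences: -480, -480, -480, -480
The fifth differences are constant (-480).
-4056 − 480 = -4536;  -19248 − 4536 = -23784;  -67556 − 23784 = -91340;  -195311 − 91340 = -286651;  -492059 − 286651 = -778710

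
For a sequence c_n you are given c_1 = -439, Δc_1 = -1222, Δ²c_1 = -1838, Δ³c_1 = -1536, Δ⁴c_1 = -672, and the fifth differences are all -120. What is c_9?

-201455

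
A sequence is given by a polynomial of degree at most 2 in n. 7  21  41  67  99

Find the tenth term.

D1: 14 , 20 , 26 , 32
D2: 6 , 6 , 6
The second differences are constant (6).
32 + 6 = 38;  99 + 38 = 137
38 + 6 = 44;  137 + 44 = 181
44 + 6 = 50;  181 + 50 = 231
50 + 6 = 56;  231 + 56 = 287
56 + 6 = 62;  287 + 62 = 349

349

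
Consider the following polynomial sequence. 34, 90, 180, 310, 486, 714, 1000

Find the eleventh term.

Δ: 56  90  130  176  228  286
Δ²: 34  40  46  52  58
Δ³: 6  6  6  6
Third differences constant at 6.
58 + 6 = 64;  286 + 64 = 350;  1000 + 350 = 1350
64 + 6 = 70;  350 + 70 = 420;  1350 + 420 = 1770
70 + 6 = 76;  420 + 76 = 496;  1770 + 496 = 2266
76 + 6 = 82;  496 + 82 = 578;  2266 + 578 = 2844

2844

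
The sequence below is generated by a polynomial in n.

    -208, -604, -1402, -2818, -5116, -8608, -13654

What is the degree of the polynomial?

D1: -396, -798, -1416, -2298, -3492, -5046
D2: -402, -618, -882, -1194, -1554
D3: -216, -264, -312, -360
D4: -48, -48, -48
The fourth differences are constant, so the polynomial has degree 4.

4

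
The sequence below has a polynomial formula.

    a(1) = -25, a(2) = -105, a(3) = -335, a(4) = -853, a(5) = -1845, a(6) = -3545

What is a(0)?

-5

D1: -80, -230, -518, -992, -1700
D2: -150, -288, -474, -708
D3: -138, -186, -234
D4: -48, -48
The fourth differences are constant at -48.
Work back: -138 + 48 = -90;  -150 + 90 = -60;  -80 + 60 = -20;  -25 + 20 = -5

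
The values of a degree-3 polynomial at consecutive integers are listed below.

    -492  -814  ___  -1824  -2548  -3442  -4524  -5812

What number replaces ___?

-1252

Using the last 5 terms:
-724, -894, -1082, -1288
-170, -188, -206
-18, -18
Constant third difference = -18.
Extend backward: -170 + 18 = -152;  -724 + 152 = -572;  -1824 + 572 = -1252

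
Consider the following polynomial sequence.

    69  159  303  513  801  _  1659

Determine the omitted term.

Using the first 5 terms:
Δ: 90, 144, 210, 288
Δ²: 54, 66, 78
Δ³: 12, 12
Constant third difference = 12.
Extend forward: 78 + 12 = 90;  288 + 90 = 378;  801 + 378 = 1179

1179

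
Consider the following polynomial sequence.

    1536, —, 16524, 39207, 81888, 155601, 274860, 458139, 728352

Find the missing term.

5805

Using the last 7 terms:
First differences: 22683  42681  73713  119259  183279  270213
Second differences: 19998  31032  45546  64020  86934
Third differences: 11034  14514  18474  22914
Fourth differences: 3480  3960  4440
Fifth differences: 480  480
Constant fifth difference = 480.
Extend backward: 3480 − 480 = 3000;  11034 − 3000 = 8034;  19998 − 8034 = 11964;  22683 − 11964 = 10719;  16524 − 10719 = 5805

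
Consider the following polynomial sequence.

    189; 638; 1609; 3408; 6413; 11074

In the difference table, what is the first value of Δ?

449

Δ: 449, 971, 1799, 3005, 4661
Δ²: 522, 828, 1206, 1656
Δ³: 306, 378, 450
Δ⁴: 72, 72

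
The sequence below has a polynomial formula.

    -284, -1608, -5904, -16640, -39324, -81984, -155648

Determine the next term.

-274824

-1324, -4296, -10736, -22684, -42660, -73664
-2972, -6440, -11948, -19976, -31004
-3468, -5508, -8028, -11028
-2040, -2520, -3000
-480, -480
Constant fifth difference = -480, so extend:
-3000 − 480 = -3480;  -11028 − 3480 = -14508;  -31004 − 14508 = -45512;  -73664 − 45512 = -119176;  -155648 − 119176 = -274824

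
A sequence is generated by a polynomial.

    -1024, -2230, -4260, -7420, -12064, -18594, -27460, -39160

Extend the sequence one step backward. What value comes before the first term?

-384

Δ: -1206  -2030  -3160  -4644  -6530  -8866  -11700
Δ²: -824  -1130  -1484  -1886  -2336  -2834
Δ³: -306  -354  -402  -450  -498
Δ⁴: -48  -48  -48  -48
The fourth differences are constant at -48.
Work back: -306 + 48 = -258;  -824 + 258 = -566;  -1206 + 566 = -640;  -1024 + 640 = -384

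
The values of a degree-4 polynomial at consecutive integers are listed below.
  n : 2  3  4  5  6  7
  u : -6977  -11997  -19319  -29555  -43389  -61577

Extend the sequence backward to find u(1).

-3719

D1: -5020  -7322  -10236  -13834  -18188
D2: -2302  -2914  -3598  -4354
D3: -612  -684  -756
D4: -72  -72
The fourth differences are constant at -72.
Work back: -612 + 72 = -540;  -2302 + 540 = -1762;  -5020 + 1762 = -3258;  -6977 + 3258 = -3719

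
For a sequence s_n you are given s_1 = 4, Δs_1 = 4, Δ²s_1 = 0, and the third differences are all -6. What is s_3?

Build the table forward from the leading diagonal:
Third differences: -6  -6  -6
Second differences: 0  -6  -12
First differences: 4  4  -2
s: 4  8  12

12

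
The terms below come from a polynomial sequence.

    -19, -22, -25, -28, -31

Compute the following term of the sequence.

Δ: -3, -3, -3, -3
First differences constant at -3.
-31 − 3 = -34

-34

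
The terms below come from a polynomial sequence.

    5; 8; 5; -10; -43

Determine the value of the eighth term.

First differences: 3, -3, -15, -33
Second differences: -6, -12, -18
Third differences: -6, -6
Constant third difference = -6, so extend:
-18 − 6 = -24;  -33 − 24 = -57;  -43 − 57 = -100
-24 − 6 = -30;  -57 − 30 = -87;  -100 − 87 = -187
-30 − 6 = -36;  -87 − 36 = -123;  -187 − 123 = -310

-310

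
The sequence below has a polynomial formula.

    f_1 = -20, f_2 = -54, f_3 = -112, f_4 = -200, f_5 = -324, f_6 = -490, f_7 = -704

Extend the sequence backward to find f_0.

-34, -58, -88, -124, -166, -214
-24, -30, -36, -42, -48
-6, -6, -6, -6
The third differences are constant at -6.
Work back: -24 + 6 = -18;  -34 + 18 = -16;  -20 + 16 = -4

-4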